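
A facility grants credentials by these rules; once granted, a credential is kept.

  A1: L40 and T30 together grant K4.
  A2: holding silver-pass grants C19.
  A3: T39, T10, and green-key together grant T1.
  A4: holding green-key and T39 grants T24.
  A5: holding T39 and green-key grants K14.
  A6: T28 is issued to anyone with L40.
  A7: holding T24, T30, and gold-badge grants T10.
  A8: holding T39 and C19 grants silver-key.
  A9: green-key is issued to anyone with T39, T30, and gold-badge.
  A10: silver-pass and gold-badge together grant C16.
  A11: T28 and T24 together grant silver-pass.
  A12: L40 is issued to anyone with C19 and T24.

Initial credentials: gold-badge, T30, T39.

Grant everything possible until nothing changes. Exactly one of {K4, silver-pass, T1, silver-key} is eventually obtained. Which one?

Holding T39, T30, and gold-badge grants green-key (A9).
Holding green-key and T39 grants T24 (A4).
Holding T24, T30, and gold-badge grants T10 (A7).
Holding T39, T10, and green-key grants T1 (A3).
K4 would need L40 and T30 (A1), but L40 is never granted. silver-key would need T39 and C19 (A8), but C19 is never granted. silver-pass would need T28 and T24 (A11), but T28 is never granted.

T1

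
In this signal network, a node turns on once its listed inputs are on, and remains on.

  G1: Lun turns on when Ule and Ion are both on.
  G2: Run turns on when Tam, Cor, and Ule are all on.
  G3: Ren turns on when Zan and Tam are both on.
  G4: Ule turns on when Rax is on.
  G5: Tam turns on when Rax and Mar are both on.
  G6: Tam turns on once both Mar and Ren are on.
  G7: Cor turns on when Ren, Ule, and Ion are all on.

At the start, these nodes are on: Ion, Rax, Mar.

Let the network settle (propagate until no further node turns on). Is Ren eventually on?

Ren would need Zan and Tam (G3), but Zan never turns on.

No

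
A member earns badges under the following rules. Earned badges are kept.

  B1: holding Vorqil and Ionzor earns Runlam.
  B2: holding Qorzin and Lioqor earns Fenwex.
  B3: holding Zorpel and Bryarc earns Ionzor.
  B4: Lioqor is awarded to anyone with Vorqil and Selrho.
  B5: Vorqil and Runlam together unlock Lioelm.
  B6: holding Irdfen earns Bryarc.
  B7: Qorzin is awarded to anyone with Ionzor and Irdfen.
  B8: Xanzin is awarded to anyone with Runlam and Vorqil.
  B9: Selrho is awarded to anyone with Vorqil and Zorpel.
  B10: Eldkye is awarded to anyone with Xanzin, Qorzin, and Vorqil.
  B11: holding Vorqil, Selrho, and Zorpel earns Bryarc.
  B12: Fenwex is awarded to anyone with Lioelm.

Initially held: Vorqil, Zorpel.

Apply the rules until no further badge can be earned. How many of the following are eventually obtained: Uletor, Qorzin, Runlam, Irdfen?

1

With Vorqil and Zorpel, Selrho is earned (B9).
With Vorqil, Selrho, and Zorpel, Bryarc is earned (B11).
With Zorpel and Bryarc, Ionzor is earned (B3).
With Vorqil and Ionzor, Runlam is earned (B1).
No rule produces Uletor, and it is not given.
Qorzin would need Ionzor and Irdfen (B7), but Irdfen is never earned.
Runlam: reached.
No rule produces Irdfen, and it is not given.
Reached: Runlam — 1 of the 4.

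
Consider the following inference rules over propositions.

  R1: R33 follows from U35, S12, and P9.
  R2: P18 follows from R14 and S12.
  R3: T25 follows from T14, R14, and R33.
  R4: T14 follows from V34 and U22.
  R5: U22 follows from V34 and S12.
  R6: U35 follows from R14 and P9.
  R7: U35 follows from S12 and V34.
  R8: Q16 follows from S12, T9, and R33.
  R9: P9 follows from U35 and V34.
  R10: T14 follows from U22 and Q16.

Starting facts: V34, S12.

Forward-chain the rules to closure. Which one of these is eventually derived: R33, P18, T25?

S12 and V34 hold, so U35 follows (R7).
From U35 and V34, R9 gives P9.
From U35, S12, and P9, R1 gives R33.
T25 would need T14, R14, and R33 (R3), but R14 is never established. P18 would need R14 and S12 (R2), but R14 is never established.

R33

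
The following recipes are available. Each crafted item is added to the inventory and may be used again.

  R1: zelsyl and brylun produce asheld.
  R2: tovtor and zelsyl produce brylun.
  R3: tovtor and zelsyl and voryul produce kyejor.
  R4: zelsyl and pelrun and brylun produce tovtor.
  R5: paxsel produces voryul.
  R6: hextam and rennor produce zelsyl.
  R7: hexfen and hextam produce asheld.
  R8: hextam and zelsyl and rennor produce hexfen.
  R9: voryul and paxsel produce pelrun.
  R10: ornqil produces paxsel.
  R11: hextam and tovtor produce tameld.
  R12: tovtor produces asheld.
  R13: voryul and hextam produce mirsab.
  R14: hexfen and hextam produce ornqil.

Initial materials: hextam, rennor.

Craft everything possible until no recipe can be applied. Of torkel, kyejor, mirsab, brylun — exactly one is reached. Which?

mirsab

hextam and rennor → zelsyl (R6).
hextam and zelsyl and rennor → hexfen (R8).
Using R14, hexfen and hextam make ornqil.
ornqil → paxsel (R10).
paxsel → voryul (R5).
voryul and hextam → mirsab (R13).
kyejor would need tovtor, zelsyl, and voryul (R3), but tovtor is never obtained. brylun would need tovtor and zelsyl (R2), but tovtor is never obtained. No rule produces torkel, and it is not given.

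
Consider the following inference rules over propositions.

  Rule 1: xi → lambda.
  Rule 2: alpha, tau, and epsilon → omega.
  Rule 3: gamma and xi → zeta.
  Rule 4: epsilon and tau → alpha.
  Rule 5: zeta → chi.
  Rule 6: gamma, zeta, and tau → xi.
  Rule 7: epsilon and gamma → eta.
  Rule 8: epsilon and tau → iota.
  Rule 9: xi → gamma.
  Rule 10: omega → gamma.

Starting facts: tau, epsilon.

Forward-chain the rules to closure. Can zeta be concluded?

zeta would need gamma and xi (Rule 3), but xi is never established.

No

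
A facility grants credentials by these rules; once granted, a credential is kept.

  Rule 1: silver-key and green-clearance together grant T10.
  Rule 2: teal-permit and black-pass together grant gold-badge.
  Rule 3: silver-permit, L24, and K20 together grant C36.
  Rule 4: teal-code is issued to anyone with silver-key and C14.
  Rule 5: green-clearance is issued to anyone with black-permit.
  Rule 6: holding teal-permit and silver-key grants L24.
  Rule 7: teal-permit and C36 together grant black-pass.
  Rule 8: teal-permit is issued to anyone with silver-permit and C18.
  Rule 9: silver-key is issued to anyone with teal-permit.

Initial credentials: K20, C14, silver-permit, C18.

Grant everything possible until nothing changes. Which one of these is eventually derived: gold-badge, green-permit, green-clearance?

gold-badge

Holding silver-permit and C18 grants teal-permit (Rule 8).
Holding teal-permit grants silver-key (Rule 9).
Holding teal-permit and silver-key grants L24 (Rule 6).
Holding silver-permit, L24, and K20 grants C36 (Rule 3).
Holding teal-permit and C36 grants black-pass (Rule 7).
Holding teal-permit and black-pass grants gold-badge (Rule 2).
No rule produces green-permit, and it is not given. green-clearance would need black-permit (Rule 5), but black-permit is never granted.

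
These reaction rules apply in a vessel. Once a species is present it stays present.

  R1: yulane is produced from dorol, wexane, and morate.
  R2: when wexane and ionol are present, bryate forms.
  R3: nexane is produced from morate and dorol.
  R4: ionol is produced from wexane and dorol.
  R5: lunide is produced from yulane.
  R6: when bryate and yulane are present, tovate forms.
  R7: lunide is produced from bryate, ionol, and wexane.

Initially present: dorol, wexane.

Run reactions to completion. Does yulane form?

No

yulane would need dorol, wexane, and morate (R1), but morate never forms.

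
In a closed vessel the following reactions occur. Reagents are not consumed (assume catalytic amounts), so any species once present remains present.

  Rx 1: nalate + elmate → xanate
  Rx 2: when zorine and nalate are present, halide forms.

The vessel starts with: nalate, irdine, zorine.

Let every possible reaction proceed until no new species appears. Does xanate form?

xanate would need nalate and elmate (Rx 1), but elmate never forms.

No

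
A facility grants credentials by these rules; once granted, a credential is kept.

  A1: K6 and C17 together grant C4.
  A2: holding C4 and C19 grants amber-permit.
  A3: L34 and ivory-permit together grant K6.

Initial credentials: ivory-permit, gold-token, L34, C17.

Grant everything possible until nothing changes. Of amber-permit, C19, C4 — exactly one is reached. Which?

C4

Holding L34 and ivory-permit grants K6 (A3).
Holding K6 and C17 grants C4 (A1).
amber-permit would need C4 and C19 (A2), but C19 is never granted. No rule produces C19, and it is not given.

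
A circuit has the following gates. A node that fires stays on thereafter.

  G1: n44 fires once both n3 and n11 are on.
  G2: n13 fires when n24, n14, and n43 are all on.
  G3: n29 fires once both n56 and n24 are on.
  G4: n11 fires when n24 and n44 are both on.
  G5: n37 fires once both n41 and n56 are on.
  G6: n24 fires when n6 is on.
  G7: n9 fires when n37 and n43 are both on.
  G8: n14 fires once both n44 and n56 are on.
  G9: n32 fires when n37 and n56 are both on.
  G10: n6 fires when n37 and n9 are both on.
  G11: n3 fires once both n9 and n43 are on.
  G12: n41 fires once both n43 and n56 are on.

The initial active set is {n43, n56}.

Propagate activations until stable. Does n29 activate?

Yes

G12: n43 and n56 on → n41 on.
n41 and n56 are on, so n37 fires (G5).
G7: n37 and n43 on → n9 on.
G10: n37 and n9 on → n6 on.
G6: n6 on → n24 on.
n56 and n24 are on, so n29 fires (G3).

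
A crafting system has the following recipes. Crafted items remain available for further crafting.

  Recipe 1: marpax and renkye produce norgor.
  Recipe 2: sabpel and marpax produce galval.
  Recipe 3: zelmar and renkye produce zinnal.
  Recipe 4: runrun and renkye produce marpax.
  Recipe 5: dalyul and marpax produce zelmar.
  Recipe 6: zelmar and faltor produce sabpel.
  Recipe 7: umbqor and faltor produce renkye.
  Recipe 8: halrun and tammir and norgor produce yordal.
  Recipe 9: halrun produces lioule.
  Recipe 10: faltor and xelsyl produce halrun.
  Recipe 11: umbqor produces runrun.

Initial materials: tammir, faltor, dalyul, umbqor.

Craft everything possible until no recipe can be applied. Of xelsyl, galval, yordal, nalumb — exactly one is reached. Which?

galval

umbqor → runrun (Recipe 11).
Using Recipe 7, umbqor and faltor make renkye.
Using Recipe 4, runrun and renkye make marpax.
dalyul and marpax → zelmar (Recipe 5).
zelmar and faltor → sabpel (Recipe 6).
Using Recipe 2, sabpel and marpax make galval.
No rule produces xelsyl, and it is not given. yordal would need halrun, tammir, and norgor (Recipe 8), but halrun is never obtained. No rule produces nalumb, and it is not given.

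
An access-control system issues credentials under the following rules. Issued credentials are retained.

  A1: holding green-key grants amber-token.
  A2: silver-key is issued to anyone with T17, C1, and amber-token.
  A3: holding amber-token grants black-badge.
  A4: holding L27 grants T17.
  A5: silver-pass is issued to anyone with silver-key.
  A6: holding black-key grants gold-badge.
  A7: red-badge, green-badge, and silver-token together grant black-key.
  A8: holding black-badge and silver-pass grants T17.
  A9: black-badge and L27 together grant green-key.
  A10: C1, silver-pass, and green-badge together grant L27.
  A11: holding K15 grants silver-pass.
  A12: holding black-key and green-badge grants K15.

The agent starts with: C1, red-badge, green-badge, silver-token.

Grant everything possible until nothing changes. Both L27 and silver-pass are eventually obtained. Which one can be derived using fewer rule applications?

silver-pass: Holding red-badge, green-badge, and silver-token grants black-key (A7). Holding black-key and green-badge grants K15 (A12). Holding K15 grants silver-pass (A11). [3 rule applications]
L27: Holding red-badge, green-badge, and silver-token grants black-key (A7). Holding black-key and green-badge grants K15 (A12). Holding K15 grants silver-pass (A11). Holding C1, silver-pass, and green-badge grants L27 (A10). [4 rule applications]
silver-pass needs fewer.

silver-pass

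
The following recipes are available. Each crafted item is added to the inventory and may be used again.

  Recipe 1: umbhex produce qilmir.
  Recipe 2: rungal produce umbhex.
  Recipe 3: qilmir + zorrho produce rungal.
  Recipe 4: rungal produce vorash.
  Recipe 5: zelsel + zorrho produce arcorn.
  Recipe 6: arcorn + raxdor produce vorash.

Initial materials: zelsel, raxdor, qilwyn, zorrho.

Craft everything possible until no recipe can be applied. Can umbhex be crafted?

umbhex would need rungal (Recipe 2), but rungal is never obtained.

No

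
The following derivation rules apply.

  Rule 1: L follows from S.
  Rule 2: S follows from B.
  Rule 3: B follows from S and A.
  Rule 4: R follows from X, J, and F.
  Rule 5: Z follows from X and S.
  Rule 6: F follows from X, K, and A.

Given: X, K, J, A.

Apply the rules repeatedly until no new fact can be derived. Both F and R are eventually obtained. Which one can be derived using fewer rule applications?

F: X, K, and A hold, so F follows (Rule 6). [1 rule application]
R: From X, K, and A, Rule 6 gives F. From X, J, and F, Rule 4 gives R. [2 rule applications]
F needs fewer.

F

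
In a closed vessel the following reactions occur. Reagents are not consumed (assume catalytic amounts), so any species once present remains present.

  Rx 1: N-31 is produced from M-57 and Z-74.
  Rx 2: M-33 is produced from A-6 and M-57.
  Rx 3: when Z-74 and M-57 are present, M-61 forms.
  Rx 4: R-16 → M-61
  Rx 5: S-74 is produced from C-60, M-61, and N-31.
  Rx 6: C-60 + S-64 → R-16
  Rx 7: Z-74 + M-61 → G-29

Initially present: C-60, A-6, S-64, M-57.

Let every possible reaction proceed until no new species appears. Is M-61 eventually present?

Yes

C-60 and S-64 present → R-16 forms (Rx 6).
R-16 present → M-61 forms (Rx 4).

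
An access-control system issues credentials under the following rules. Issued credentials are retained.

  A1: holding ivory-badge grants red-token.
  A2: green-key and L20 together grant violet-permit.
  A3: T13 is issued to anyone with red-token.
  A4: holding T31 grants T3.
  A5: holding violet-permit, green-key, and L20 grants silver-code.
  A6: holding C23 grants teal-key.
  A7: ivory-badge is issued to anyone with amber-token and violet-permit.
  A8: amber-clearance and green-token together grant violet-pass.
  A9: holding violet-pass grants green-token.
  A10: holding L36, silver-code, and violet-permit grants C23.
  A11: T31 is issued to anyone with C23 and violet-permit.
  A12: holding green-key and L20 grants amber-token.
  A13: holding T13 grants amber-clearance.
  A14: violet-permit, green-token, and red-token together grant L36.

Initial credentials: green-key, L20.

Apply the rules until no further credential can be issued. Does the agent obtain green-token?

No

green-token would need violet-pass (A9), but violet-pass is never granted.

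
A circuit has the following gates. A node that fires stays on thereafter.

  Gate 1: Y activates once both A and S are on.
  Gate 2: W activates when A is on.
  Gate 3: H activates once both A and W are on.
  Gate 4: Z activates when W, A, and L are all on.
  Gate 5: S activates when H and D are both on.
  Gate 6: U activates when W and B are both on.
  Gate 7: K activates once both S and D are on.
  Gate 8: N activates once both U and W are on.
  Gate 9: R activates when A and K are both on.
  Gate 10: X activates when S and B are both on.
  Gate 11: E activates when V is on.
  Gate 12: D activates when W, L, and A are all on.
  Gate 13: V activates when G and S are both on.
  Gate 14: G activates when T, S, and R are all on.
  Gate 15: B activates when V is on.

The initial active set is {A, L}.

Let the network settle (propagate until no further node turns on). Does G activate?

No

G would need T, S, and R (Gate 14), but T never turns on.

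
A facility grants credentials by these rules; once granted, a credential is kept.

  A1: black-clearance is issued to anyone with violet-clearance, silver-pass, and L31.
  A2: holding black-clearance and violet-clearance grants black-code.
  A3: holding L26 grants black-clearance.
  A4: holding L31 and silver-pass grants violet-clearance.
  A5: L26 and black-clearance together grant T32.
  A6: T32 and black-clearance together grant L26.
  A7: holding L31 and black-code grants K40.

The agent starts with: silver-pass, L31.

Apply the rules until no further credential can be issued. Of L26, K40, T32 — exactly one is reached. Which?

Holding L31 and silver-pass grants violet-clearance (A4).
Holding violet-clearance, silver-pass, and L31 grants black-clearance (A1).
Holding black-clearance and violet-clearance grants black-code (A2).
Holding L31 and black-code grants K40 (A7).
L26 would need T32 and black-clearance (A6), but T32 is never granted. T32 would need L26 and black-clearance (A5), but L26 is never granted.

K40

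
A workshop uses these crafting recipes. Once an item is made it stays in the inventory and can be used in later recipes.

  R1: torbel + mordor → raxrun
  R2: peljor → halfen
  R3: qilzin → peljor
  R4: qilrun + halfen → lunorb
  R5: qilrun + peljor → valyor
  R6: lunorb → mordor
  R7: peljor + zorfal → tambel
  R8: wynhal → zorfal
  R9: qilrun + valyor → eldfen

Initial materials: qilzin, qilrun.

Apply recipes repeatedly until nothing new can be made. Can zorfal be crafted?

zorfal would need wynhal (R8), but wynhal is never obtained.

No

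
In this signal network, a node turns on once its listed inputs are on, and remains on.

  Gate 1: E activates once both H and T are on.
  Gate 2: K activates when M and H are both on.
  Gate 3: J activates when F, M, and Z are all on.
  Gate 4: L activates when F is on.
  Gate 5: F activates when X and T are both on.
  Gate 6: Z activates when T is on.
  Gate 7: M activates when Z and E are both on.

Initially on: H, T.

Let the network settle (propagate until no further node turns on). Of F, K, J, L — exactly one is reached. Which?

K

H and T are on, so E activates (Gate 1).
Gate 6: T on → Z on.
Z and E are on, so M activates (Gate 7).
M and H are on, so K activates (Gate 2).
J would need F, M, and Z (Gate 3), but F never turns on. L would need F (Gate 4), but F never turns on. F would need X and T (Gate 5), but X never turns on.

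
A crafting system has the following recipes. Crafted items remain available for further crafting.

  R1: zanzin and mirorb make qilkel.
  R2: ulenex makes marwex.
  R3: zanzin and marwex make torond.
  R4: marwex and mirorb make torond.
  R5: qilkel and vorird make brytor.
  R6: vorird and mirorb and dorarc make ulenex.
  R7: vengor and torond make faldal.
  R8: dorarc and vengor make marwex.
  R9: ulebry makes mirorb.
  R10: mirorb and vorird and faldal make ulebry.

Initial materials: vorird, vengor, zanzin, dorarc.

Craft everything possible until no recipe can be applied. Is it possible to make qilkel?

No

qilkel would need zanzin and mirorb (R1), but mirorb is never obtained.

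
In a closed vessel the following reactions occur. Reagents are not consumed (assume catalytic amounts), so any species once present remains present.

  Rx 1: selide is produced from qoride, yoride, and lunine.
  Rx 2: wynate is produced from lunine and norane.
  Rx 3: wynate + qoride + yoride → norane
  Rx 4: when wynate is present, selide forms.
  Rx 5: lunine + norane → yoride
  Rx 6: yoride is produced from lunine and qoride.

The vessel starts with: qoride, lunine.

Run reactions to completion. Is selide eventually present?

Yes

lunine and qoride present → yoride forms (Rx 6).
qoride, yoride, and lunine present → selide forms (Rx 1).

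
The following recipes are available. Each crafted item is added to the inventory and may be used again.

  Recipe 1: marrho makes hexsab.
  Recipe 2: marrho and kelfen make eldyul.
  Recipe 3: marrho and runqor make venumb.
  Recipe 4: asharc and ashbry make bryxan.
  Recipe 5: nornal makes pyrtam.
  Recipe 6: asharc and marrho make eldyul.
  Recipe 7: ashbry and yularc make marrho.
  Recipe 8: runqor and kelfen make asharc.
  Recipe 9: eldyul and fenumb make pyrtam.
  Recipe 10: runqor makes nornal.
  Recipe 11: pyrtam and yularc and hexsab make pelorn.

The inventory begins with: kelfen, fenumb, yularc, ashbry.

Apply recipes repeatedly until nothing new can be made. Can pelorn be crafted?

Using Recipe 7, ashbry and yularc make marrho.
marrho → hexsab (Recipe 1).
Using Recipe 2, marrho and kelfen make eldyul.
Using Recipe 9, eldyul and fenumb make pyrtam.
Using Recipe 11, pyrtam, yularc, and hexsab make pelorn.

Yes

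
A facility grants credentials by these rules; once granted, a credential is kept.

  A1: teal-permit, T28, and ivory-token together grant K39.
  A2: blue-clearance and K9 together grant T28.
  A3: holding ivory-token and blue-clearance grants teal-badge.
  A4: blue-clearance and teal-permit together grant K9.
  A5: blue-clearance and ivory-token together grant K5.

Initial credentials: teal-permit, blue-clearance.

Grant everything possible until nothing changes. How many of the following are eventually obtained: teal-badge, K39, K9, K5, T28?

2

Holding blue-clearance and teal-permit grants K9 (A4).
Holding blue-clearance and K9 grants T28 (A2).
teal-badge would need ivory-token and blue-clearance (A3), but ivory-token is never granted.
K39 would need teal-permit, T28, and ivory-token (A1), but ivory-token is never granted.
K9: reached.
K5 would need blue-clearance and ivory-token (A5), but ivory-token is never granted.
T28: reached.
Reached: K9 and T28 — 2 of the 5.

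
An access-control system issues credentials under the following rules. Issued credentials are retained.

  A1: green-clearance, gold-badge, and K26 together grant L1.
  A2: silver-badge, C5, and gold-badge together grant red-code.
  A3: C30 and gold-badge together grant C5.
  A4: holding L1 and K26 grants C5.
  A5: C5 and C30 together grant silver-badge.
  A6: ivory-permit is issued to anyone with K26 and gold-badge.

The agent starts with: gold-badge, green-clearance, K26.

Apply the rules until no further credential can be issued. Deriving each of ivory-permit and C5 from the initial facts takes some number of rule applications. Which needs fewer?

ivory-permit

ivory-permit: Holding K26 and gold-badge grants ivory-permit (A6). [1 rule application]
C5: Holding green-clearance, gold-badge, and K26 grants L1 (A1). Holding L1 and K26 grants C5 (A4). [2 rule applications]
ivory-permit needs fewer.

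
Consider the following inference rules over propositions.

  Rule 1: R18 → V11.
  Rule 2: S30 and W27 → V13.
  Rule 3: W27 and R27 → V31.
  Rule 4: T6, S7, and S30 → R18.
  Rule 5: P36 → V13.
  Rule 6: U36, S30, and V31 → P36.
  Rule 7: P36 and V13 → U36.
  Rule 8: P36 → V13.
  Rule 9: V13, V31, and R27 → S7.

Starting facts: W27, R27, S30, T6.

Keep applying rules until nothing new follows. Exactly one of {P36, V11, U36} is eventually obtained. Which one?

V11

From S30 and W27, Rule 2 gives V13.
W27 and R27 hold, so V31 follows (Rule 3).
From V13, V31, and R27, Rule 9 gives S7.
From T6, S7, and S30, Rule 4 gives R18.
From R18, Rule 1 gives V11.
U36 would need P36 and V13 (Rule 7), but P36 is never established. P36 would need U36, S30, and V31 (Rule 6), but U36 is never established.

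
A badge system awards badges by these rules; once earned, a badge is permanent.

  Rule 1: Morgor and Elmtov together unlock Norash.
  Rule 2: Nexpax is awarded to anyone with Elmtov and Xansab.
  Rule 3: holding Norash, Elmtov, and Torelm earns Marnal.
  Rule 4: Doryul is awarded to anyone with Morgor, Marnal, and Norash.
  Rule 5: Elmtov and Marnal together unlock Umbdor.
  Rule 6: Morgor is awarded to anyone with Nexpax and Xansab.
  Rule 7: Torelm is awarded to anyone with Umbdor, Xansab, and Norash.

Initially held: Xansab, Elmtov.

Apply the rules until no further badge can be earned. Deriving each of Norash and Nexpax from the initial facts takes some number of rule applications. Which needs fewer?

Nexpax

Nexpax: With Elmtov and Xansab, Nexpax is earned (Rule 2). [1 rule application]
Norash: With Elmtov and Xansab, Nexpax is earned (Rule 2). With Nexpax and Xansab, Morgor is earned (Rule 6). With Morgor and Elmtov, Norash is earned (Rule 1). [3 rule applications]
Nexpax needs fewer.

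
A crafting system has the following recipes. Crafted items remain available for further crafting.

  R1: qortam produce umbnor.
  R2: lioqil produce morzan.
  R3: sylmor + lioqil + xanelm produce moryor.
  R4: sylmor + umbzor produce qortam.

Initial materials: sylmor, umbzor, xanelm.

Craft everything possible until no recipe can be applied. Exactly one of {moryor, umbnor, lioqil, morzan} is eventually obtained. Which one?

umbnor

sylmor + umbzor → qortam (R4).
Using R1, qortam makes umbnor.
No rule produces lioqil, and it is not given. moryor would need sylmor, lioqil, and xanelm (R3), but lioqil is never obtained. morzan would need lioqil (R2), but lioqil is never obtained.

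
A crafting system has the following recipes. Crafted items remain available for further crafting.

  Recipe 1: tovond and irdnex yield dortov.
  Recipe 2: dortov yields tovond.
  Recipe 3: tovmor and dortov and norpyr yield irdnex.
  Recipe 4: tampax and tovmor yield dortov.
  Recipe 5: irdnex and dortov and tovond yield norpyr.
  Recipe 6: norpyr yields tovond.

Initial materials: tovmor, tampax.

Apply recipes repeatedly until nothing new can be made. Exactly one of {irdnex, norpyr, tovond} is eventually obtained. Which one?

tampax and tovmor → dortov (Recipe 4).
Using Recipe 2, dortov makes tovond.
irdnex would need tovmor, dortov, and norpyr (Recipe 3), but norpyr is never obtained. norpyr would need irdnex, dortov, and tovond (Recipe 5), but irdnex is never obtained.

tovond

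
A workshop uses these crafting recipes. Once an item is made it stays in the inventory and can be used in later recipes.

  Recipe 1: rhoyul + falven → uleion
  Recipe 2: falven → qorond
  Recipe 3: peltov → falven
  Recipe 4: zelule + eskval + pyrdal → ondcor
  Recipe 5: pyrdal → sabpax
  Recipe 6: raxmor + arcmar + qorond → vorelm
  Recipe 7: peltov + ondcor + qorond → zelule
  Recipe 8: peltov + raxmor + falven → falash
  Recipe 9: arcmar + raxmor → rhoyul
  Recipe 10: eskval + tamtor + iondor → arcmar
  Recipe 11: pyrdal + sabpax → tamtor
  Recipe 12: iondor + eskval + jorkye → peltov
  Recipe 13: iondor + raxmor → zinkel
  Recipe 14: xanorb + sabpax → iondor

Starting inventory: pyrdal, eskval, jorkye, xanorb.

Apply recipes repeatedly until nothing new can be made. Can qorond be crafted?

Yes

Using Recipe 5, pyrdal makes sabpax.
xanorb + sabpax → iondor (Recipe 14).
iondor + eskval + jorkye → peltov (Recipe 12).
peltov → falven (Recipe 3).
Using Recipe 2, falven makes qorond.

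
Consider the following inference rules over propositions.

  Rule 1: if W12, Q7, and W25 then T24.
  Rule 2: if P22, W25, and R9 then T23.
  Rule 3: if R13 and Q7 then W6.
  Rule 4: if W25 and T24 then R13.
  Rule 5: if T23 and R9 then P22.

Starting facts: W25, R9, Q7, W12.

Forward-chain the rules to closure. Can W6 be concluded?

Yes

W12, Q7, and W25 hold, so T24 follows (Rule 1).
From W25 and T24, Rule 4 gives R13.
From R13 and Q7, Rule 3 gives W6.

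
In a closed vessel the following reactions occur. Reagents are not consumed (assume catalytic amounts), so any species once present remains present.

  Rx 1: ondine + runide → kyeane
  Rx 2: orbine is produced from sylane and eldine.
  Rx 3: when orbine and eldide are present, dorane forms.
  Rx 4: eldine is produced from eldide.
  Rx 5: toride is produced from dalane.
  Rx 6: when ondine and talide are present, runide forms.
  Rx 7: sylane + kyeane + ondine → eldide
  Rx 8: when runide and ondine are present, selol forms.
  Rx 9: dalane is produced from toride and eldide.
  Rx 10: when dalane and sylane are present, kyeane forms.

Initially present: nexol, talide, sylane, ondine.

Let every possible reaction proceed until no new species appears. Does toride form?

No

toride would need dalane (Rx 5), but dalane never forms.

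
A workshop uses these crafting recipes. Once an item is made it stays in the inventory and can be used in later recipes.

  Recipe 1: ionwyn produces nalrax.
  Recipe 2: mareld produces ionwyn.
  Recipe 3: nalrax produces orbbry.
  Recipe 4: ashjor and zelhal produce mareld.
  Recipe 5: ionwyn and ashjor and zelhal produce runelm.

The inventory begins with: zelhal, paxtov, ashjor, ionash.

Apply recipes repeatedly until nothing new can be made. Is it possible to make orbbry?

ashjor and zelhal → mareld (Recipe 4).
mareld → ionwyn (Recipe 2).
ionwyn → nalrax (Recipe 1).
Using Recipe 3, nalrax makes orbbry.

Yes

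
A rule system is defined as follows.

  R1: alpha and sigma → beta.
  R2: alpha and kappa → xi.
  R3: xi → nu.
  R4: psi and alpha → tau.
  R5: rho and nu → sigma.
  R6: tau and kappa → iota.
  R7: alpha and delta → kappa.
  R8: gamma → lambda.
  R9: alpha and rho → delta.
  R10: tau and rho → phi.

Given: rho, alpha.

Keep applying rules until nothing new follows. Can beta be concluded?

From alpha and rho, R9 gives delta.
From alpha and delta, R7 gives kappa.
From alpha and kappa, R2 gives xi.
From xi, R3 gives nu.
From rho and nu, R5 gives sigma.
From alpha and sigma, R1 gives beta.

Yes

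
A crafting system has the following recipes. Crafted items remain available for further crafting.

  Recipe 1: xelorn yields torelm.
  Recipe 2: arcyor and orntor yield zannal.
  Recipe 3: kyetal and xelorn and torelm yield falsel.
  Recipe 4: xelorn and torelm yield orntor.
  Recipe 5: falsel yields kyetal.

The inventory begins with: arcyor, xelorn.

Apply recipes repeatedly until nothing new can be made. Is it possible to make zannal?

Yes

Using Recipe 1, xelorn makes torelm.
Using Recipe 4, xelorn and torelm make orntor.
arcyor and orntor → zannal (Recipe 2).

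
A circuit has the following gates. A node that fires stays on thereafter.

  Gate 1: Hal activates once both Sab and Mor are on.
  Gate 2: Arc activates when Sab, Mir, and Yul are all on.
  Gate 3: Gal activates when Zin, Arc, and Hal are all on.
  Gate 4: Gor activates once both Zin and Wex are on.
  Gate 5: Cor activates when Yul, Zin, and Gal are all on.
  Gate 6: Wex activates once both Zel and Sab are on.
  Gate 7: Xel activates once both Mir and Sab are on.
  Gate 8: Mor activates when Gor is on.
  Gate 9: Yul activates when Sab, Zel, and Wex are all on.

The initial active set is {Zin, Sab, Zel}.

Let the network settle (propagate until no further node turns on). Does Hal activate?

Yes

Zel and Sab are on, so Wex activates (Gate 6).
Zin and Wex are on, so Gor activates (Gate 4).
Gor is on, so Mor activates (Gate 8).
Gate 1: Sab and Mor on → Hal on.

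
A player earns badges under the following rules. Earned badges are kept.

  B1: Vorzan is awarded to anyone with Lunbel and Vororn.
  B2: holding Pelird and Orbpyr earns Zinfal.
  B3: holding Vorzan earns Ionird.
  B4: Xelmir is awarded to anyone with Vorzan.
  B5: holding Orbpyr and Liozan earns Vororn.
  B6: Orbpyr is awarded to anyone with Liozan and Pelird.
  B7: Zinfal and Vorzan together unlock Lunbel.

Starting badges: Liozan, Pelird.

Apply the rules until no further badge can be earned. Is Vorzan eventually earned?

Vorzan would need Lunbel and Vororn (B1), but Lunbel is never earned.

No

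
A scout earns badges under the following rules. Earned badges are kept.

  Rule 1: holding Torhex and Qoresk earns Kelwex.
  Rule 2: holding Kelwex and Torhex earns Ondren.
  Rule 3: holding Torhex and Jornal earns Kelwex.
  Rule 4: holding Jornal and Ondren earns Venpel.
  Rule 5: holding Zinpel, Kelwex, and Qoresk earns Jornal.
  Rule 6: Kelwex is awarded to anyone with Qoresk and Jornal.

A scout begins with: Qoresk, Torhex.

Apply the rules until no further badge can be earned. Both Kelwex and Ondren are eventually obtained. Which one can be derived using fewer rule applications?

Kelwex: With Torhex and Qoresk, Kelwex is earned (Rule 1). [1 rule application]
Ondren: With Torhex and Qoresk, Kelwex is earned (Rule 1). With Kelwex and Torhex, Ondren is earned (Rule 2). [2 rule applications]
Kelwex needs fewer.

Kelwex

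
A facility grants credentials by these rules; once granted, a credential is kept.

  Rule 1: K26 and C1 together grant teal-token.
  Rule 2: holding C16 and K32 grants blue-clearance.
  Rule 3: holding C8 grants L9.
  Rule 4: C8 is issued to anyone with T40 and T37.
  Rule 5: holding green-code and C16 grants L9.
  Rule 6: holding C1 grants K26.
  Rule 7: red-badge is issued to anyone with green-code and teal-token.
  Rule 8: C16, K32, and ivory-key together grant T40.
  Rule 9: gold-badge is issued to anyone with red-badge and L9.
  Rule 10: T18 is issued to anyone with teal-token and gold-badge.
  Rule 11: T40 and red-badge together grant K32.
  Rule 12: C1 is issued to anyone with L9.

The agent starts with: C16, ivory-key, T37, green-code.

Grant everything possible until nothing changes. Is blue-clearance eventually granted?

No

blue-clearance would need C16 and K32 (Rule 2), but K32 is never granted.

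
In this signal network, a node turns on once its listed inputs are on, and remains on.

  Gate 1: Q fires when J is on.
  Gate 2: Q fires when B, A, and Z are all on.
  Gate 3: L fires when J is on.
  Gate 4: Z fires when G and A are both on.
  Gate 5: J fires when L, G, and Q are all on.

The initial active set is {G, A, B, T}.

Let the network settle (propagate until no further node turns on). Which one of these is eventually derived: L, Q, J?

G and A are on, so Z fires (Gate 4).
B, A, and Z are on, so Q fires (Gate 2).
L would need J (Gate 3), but J never turns on. J would need L, G, and Q (Gate 5), but L never turns on.

Q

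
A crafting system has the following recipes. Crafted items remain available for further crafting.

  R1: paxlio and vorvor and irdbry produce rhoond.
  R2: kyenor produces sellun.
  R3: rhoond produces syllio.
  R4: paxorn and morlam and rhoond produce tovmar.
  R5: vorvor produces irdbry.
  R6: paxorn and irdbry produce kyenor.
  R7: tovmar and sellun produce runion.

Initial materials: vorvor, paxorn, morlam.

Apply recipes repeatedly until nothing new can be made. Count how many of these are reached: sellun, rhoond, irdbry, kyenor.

3

vorvor → irdbry (R5).
paxorn and irdbry → kyenor (R6).
Using R2, kyenor makes sellun.
sellun: reached.
rhoond would need paxlio, vorvor, and irdbry (R1), but paxlio is never obtained.
irdbry: reached.
kyenor: reached.
Reached: sellun, irdbry, and kyenor — 3 of the 4.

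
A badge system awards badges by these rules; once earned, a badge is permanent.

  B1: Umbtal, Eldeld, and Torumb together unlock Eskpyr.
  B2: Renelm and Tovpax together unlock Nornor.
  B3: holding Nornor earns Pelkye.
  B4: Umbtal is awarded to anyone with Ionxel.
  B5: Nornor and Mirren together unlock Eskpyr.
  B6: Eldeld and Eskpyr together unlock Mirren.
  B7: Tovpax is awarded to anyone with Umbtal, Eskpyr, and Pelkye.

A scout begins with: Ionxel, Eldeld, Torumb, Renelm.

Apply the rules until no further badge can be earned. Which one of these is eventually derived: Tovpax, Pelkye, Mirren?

With Ionxel, Umbtal is earned (B4).
With Umbtal, Eldeld, and Torumb, Eskpyr is earned (B1).
With Eldeld and Eskpyr, Mirren is earned (B6).
Pelkye would need Nornor (B3), but Nornor is never earned. Tovpax would need Umbtal, Eskpyr, and Pelkye (B7), but Pelkye is never earned.

Mirren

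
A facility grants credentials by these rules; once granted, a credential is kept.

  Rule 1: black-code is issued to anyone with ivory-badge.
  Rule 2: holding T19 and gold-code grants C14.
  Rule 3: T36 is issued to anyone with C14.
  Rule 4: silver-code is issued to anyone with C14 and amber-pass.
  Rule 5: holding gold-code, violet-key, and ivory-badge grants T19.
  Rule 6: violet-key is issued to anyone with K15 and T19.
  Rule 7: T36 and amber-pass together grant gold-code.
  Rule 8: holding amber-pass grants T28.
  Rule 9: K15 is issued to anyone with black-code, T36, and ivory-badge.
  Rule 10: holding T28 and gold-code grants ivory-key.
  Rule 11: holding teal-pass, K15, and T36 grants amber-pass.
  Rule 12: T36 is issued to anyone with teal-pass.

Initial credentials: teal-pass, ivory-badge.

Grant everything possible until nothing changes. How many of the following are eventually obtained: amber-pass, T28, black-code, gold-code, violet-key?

4

Holding teal-pass grants T36 (Rule 12).
Holding ivory-badge grants black-code (Rule 1).
Holding black-code, T36, and ivory-badge grants K15 (Rule 9).
Holding teal-pass, K15, and T36 grants amber-pass (Rule 11).
Holding T36 and amber-pass grants gold-code (Rule 7).
Holding amber-pass grants T28 (Rule 8).
amber-pass: reached.
T28: reached.
black-code: reached.
gold-code: reached.
violet-key would need K15 and T19 (Rule 6), but T19 is never granted.
Reached: amber-pass, T28, black-code, and gold-code — 4 of the 5.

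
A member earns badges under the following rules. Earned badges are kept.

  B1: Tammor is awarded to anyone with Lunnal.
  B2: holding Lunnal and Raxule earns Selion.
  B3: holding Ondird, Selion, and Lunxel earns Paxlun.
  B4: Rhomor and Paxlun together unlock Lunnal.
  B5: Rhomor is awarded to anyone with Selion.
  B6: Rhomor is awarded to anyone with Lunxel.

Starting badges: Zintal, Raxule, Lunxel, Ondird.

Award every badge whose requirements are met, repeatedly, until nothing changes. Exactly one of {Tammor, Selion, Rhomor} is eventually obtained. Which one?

With Lunxel, Rhomor is earned (B6).
Selion would need Lunnal and Raxule (B2), but Lunnal is never earned. Tammor would need Lunnal (B1), but Lunnal is never earned.

Rhomor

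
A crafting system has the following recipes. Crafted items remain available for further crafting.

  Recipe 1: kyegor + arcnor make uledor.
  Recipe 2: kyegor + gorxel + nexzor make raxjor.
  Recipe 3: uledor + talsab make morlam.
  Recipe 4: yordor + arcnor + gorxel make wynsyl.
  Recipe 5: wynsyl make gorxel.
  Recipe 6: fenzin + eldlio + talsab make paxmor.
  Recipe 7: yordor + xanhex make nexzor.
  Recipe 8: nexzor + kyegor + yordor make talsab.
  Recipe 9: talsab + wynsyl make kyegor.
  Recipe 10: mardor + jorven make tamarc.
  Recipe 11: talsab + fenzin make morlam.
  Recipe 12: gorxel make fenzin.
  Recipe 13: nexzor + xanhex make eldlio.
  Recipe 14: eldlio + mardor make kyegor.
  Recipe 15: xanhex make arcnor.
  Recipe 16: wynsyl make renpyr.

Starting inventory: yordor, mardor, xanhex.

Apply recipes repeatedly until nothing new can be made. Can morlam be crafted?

Yes

xanhex → arcnor (Recipe 15).
yordor + xanhex → nexzor (Recipe 7).
Using Recipe 13, nexzor and xanhex make eldlio.
eldlio + mardor → kyegor (Recipe 14).
nexzor + kyegor + yordor → talsab (Recipe 8).
kyegor + arcnor → uledor (Recipe 1).
uledor + talsab → morlam (Recipe 3).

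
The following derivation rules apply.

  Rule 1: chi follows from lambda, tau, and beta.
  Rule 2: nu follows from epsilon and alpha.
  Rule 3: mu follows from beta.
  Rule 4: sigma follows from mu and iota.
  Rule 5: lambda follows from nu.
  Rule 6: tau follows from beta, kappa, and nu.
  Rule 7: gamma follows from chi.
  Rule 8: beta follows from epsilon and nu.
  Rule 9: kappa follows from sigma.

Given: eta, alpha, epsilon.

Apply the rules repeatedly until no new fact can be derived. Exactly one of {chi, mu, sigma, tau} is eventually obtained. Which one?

epsilon and alpha hold, so nu follows (Rule 2).
epsilon and nu hold, so beta follows (Rule 8).
beta holds, so mu follows (Rule 3).
tau would need beta, kappa, and nu (Rule 6), but kappa is never established. chi would need lambda, tau, and beta (Rule 1), but tau is never established. sigma would need mu and iota (Rule 4), but iota is never established.

mu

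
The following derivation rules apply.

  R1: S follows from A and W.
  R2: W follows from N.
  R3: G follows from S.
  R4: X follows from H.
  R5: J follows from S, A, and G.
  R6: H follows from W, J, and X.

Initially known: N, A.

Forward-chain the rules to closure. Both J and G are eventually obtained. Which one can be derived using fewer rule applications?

G

G: From N, R2 gives W. From A and W, R1 gives S. From S, R3 gives G. [3 rule applications]
J: From N, R2 gives W. A and W hold, so S follows (R1). S holds, so G follows (R3). S, A, and G hold, so J follows (R5). [4 rule applications]
G needs fewer.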